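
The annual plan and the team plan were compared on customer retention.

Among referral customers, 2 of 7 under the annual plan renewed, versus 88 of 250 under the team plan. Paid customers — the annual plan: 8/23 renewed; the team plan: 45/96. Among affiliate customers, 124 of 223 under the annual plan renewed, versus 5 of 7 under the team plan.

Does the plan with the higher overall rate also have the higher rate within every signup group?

Referral: the annual plan 2/7 = 28.6%, the team plan 88/250 = 35.2% → the team plan
Paid: the annual plan 8/23 = 34.8%, the team plan 45/96 = 46.9% → the team plan
Affiliate: the annual plan 124/223 = 55.6%, the team plan 5/7 = 71.4% → the team plan
Overall: the annual plan 134/253 = 53.0%, the team plan 138/353 = 39.1% → the annual plan
The team plan wins each signup group but the annual plan wins overall — the comparison reverses. The team plan's customers skew toward referral, which has a lower base rate.

No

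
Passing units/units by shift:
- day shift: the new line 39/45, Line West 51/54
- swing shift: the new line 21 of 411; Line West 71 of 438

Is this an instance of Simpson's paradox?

Day shift: the new line 39/45 = 86.7%, Line West 51/54 = 94.4% → Line West
Swing shift: the new line 21/411 = 5.1%, Line West 71/438 = 16.2% → Line West
Overall: the new line 60/456 = 13.2%, Line West 122/492 = 24.8% → Line West
Line West wins overall and in every shift group — no reversal.

No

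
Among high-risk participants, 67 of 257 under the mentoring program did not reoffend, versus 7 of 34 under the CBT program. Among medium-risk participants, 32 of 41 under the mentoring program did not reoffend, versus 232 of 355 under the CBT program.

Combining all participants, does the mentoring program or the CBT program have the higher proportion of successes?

the CBT program

High-risk: the mentoring program 67/257 = 26.1%, the CBT program 7/34 = 20.6% → the mentoring program
Medium-risk: the mentoring program 32/41 = 78.0%, the CBT program 232/355 = 65.4% → the mentoring program
Overall: the mentoring program 99/298 = 33.2%, the CBT program 239/389 = 61.4% → the CBT program
(The mentoring program wins every risk group but the CBT program wins overall — the mentoring program's participants skew toward the low-rate high-risk group.)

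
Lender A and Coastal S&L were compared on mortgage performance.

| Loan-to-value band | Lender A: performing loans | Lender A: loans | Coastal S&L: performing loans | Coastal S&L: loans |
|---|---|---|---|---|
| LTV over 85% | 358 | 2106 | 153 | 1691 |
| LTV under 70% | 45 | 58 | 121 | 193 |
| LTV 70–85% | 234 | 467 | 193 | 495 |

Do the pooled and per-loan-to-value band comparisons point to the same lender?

Yes

LTV over 85%: Lender A 358/2106 = 17.0%, Coastal S&L 153/1691 = 9.0% → Lender A
LTV under 70%: Lender A 45/58 = 77.6%, Coastal S&L 121/193 = 62.7% → Lender A
LTV 70–85%: Lender A 234/467 = 50.1%, Coastal S&L 193/495 = 39.0% → Lender A
Overall: Lender A 637/2631 = 24.2%, Coastal S&L 467/2379 = 19.6% → Lender A
Lender A wins overall and in every loan-to-value group — no reversal.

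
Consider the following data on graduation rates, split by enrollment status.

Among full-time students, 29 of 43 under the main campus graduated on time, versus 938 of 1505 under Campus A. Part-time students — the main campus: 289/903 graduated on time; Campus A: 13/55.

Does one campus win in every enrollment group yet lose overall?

Yes

Full-time: the main campus 29/43 = 67.4%, Campus A 938/1505 = 62.3% → the main campus
Part-time: the main campus 289/903 = 32.0%, Campus A 13/55 = 23.6% → the main campus
Overall: the main campus 318/946 = 33.6%, Campus A 951/1560 = 61.0% → Campus A
The main campus wins each enrollment group but Campus A wins overall — the comparison reverses. The main campus's students skew toward part-time, which has a lower base rate.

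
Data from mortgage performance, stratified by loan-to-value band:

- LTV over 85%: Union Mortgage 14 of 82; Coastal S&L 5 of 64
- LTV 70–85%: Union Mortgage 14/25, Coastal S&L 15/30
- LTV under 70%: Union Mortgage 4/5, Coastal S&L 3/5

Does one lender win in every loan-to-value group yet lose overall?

No

LTV over 85%: Union Mortgage 14/82 = 17.1%, Coastal S&L 5/64 = 7.8% → Union Mortgage
LTV 70–85%: Union Mortgage 14/25 = 56.0%, Coastal S&L 15/30 = 50.0% → Union Mortgage
LTV under 70%: Union Mortgage 4/5 = 80.0%, Coastal S&L 3/5 = 60.0% → Union Mortgage
Overall: Union Mortgage 32/112 = 28.6%, Coastal S&L 23/99 = 23.2% → Union Mortgage
Union Mortgage wins overall and in every loan-to-value group — no reversal.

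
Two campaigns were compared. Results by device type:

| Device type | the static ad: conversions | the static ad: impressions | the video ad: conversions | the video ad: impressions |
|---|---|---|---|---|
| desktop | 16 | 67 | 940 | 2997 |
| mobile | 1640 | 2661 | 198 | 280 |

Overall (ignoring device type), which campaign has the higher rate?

the static ad

Desktop: the static ad 16/67 = 23.9%, the video ad 940/2997 = 31.4% → the video ad
Mobile: the static ad 1640/2661 = 61.6%, the video ad 198/280 = 70.7% → the video ad
Overall: the static ad 1656/2728 = 60.7%, the video ad 1138/3277 = 34.7% → the static ad
(The video ad wins every device group but the static ad wins overall — the video ad's impressions skew toward the low-rate desktop group.)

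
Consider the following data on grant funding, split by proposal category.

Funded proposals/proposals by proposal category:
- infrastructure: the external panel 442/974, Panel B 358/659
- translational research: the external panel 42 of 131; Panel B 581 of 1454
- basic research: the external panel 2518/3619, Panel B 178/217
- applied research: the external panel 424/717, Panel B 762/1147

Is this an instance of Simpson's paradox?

Infrastructure: the external panel 442/974 = 45.4%, Panel B 358/659 = 54.3% → Panel B
Translational research: the external panel 42/131 = 32.1%, Panel B 581/1454 = 40.0% → Panel B
Basic research: the external panel 2518/3619 = 69.6%, Panel B 178/217 = 82.0% → Panel B
Applied research: the external panel 424/717 = 59.1%, Panel B 762/1147 = 66.4% → Panel B
Overall: the external panel 3426/5441 = 63.0%, Panel B 1879/3477 = 54.0% → the external panel
Panel B wins each proposal group but the external panel wins overall — the comparison reverses. Panel B's proposals skew toward translational research, which has a lower base rate.

Yes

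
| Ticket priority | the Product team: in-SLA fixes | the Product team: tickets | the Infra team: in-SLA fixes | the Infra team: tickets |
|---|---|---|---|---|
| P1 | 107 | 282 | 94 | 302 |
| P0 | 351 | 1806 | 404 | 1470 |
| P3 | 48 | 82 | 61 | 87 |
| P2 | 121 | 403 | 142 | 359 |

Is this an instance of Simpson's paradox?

P1: the Product team 107/282 = 37.9%, the Infra team 94/302 = 31.1% → the Product team
P0: the Product team 351/1806 = 19.4%, the Infra team 404/1470 = 27.5% → the Infra team
P3: the Product team 48/82 = 58.5%, the Infra team 61/87 = 70.1% → the Infra team
P2: the Product team 121/403 = 30.0%, the Infra team 142/359 = 39.6% → the Infra team
Overall: the Product team 627/2573 = 24.4%, the Infra team 701/2218 = 31.6% → the Infra team
Neither sweeps: the Product team wins 1 of 4 groups, the Infra team wins 3. The Infra team wins overall but not every group — no Simpson reversal.

No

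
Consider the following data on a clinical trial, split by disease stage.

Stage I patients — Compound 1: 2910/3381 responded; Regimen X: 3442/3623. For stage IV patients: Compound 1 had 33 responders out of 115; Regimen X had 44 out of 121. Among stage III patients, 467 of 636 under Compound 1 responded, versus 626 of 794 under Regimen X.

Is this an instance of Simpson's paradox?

No

Stage I: Compound 1 2910/3381 = 86.1%, Regimen X 3442/3623 = 95.0% → Regimen X
Stage IV: Compound 1 33/115 = 28.7%, Regimen X 44/121 = 36.4% → Regimen X
Stage III: Compound 1 467/636 = 73.4%, Regimen X 626/794 = 78.8% → Regimen X
Overall: Compound 1 3410/4132 = 82.5%, Regimen X 4112/4538 = 90.6% → Regimen X
Regimen X wins overall and in every disease group — no reversal.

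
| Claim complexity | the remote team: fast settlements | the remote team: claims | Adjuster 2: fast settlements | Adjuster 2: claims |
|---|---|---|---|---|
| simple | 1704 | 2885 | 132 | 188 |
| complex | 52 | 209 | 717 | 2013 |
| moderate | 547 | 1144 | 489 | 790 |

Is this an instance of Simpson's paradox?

Simple: the remote team 1704/2885 = 59.1%, Adjuster 2 132/188 = 70.2% → Adjuster 2
Complex: the remote team 52/209 = 24.9%, Adjuster 2 717/2013 = 35.6% → Adjuster 2
Moderate: the remote team 547/1144 = 47.8%, Adjuster 2 489/790 = 61.9% → Adjuster 2
Overall: the remote team 2303/4238 = 54.3%, Adjuster 2 1338/2991 = 44.7% → the remote team
Adjuster 2 wins each claim group but the remote team wins overall — the comparison reverses. Adjuster 2's claims skew toward complex, which has a lower base rate.

Yes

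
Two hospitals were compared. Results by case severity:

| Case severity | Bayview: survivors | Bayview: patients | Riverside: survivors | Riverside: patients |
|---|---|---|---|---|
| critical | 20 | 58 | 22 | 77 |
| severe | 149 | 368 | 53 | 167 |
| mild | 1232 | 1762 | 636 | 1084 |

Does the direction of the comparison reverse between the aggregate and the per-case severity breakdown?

Critical: Bayview 20/58 = 34.5%, Riverside 22/77 = 28.6% → Bayview
Severe: Bayview 149/368 = 40.5%, Riverside 53/167 = 31.7% → Bayview
Mild: Bayview 1232/1762 = 69.9%, Riverside 636/1084 = 58.7% → Bayview
Overall: Bayview 1401/2188 = 64.0%, Riverside 711/1328 = 53.5% → Bayview
Bayview wins overall and in every case group — no reversal.

No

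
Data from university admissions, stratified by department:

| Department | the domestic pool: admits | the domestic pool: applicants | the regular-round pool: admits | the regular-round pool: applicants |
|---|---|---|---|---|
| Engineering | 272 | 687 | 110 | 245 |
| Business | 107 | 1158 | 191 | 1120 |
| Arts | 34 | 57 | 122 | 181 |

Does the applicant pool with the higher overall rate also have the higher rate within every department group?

Engineering: the domestic pool 272/687 = 39.6%, the regular-round pool 110/245 = 44.9% → the regular-round pool
Business: the domestic pool 107/1158 = 9.2%, the regular-round pool 191/1120 = 17.1% → the regular-round pool
Arts: the domestic pool 34/57 = 59.6%, the regular-round pool 122/181 = 67.4% → the regular-round pool
Overall: the domestic pool 413/1902 = 21.7%, the regular-round pool 423/1546 = 27.4% → the regular-round pool
The regular-round pool wins overall and in every department group — no reversal.

Yes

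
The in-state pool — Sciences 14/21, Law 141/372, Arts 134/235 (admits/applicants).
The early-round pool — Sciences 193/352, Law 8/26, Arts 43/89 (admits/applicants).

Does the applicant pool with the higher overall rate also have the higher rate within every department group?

Sciences: the in-state pool 14/21 = 66.7%, the early-round pool 193/352 = 54.8% → the in-state pool
Law: the in-state pool 141/372 = 37.9%, the early-round pool 8/26 = 30.8% → the in-state pool
Arts: the in-state pool 134/235 = 57.0%, the early-round pool 43/89 = 48.3% → the in-state pool
Overall: the in-state pool 289/628 = 46.0%, the early-round pool 244/467 = 52.2% → the early-round pool
The in-state pool wins each department group but the early-round pool wins overall — the comparison reverses. The in-state pool's applicants skew toward Law, which has a lower base rate.

No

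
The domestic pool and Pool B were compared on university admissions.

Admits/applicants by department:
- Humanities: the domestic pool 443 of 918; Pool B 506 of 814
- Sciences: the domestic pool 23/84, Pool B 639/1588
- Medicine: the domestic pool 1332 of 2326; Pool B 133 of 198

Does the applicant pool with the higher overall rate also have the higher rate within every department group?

Humanities: the domestic pool 443/918 = 48.3%, Pool B 506/814 = 62.2% → Pool B
Sciences: the domestic pool 23/84 = 27.4%, Pool B 639/1588 = 40.2% → Pool B
Medicine: the domestic pool 1332/2326 = 57.3%, Pool B 133/198 = 67.2% → Pool B
Overall: the domestic pool 1798/3328 = 54.0%, Pool B 1278/2600 = 49.2% → the domestic pool
Pool B wins each department group but the domestic pool wins overall — the comparison reverses. Pool B's applicants skew toward Sciences, which has a lower base rate.

No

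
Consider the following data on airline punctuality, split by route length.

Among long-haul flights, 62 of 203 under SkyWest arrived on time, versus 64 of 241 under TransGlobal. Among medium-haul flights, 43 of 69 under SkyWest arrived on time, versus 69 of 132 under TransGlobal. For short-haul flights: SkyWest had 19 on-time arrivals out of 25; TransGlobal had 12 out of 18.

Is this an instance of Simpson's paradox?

No

Long-haul: SkyWest 62/203 = 30.5%, TransGlobal 64/241 = 26.6% → SkyWest
Medium-haul: SkyWest 43/69 = 62.3%, TransGlobal 69/132 = 52.3% → SkyWest
Short-haul: SkyWest 19/25 = 76.0%, TransGlobal 12/18 = 66.7% → SkyWest
Overall: SkyWest 124/297 = 41.8%, TransGlobal 145/391 = 37.1% → SkyWest
SkyWest wins overall and in every route group — no reversal.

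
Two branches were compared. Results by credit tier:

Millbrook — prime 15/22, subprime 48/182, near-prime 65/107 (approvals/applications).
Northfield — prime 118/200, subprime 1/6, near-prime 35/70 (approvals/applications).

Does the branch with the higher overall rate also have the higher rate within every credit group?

No

Prime: Millbrook 15/22 = 68.2%, Northfield 118/200 = 59.0% → Millbrook
Subprime: Millbrook 48/182 = 26.4%, Northfield 1/6 = 16.7% → Millbrook
Near-prime: Millbrook 65/107 = 60.7%, Northfield 35/70 = 50.0% → Millbrook
Overall: Millbrook 128/311 = 41.2%, Northfield 154/276 = 55.8% → Northfield
Millbrook wins each credit group but Northfield wins overall — the comparison reverses. Millbrook's applications skew toward subprime, which has a lower base rate.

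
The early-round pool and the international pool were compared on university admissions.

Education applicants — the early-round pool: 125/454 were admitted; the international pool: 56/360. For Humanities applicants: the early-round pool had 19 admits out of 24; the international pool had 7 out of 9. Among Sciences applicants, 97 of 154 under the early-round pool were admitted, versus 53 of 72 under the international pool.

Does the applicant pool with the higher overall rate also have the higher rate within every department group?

Education: the early-round pool 125/454 = 27.5%, the international pool 56/360 = 15.6% → the early-round pool
Humanities: the early-round pool 19/24 = 79.2%, the international pool 7/9 = 77.8% → the early-round pool
Sciences: the early-round pool 97/154 = 63.0%, the international pool 53/72 = 73.6% → the international pool
Overall: the early-round pool 241/632 = 38.1%, the international pool 116/441 = 26.3% → the early-round pool
Neither sweeps: the early-round pool wins 2 of 3 groups, the international pool wins 1. The early-round pool wins overall but not every group — no Simpson reversal.

No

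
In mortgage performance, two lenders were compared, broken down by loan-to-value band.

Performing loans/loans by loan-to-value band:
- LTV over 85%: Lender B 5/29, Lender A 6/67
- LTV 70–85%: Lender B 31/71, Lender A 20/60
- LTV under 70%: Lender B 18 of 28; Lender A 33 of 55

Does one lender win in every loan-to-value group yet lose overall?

LTV over 85%: Lender B 5/29 = 17.2%, Lender A 6/67 = 9.0% → Lender B
LTV 70–85%: Lender B 31/71 = 43.7%, Lender A 20/60 = 33.3% → Lender B
LTV under 70%: Lender B 18/28 = 64.3%, Lender A 33/55 = 60.0% → Lender B
Overall: Lender B 54/128 = 42.2%, Lender A 59/182 = 32.4% → Lender B
Lender B wins overall and in every loan-to-value group — no reversal.

No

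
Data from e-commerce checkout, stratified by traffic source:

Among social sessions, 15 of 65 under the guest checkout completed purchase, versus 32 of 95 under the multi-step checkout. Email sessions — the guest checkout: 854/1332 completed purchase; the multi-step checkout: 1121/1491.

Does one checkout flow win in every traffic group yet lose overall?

Social: the guest checkout 15/65 = 23.1%, the multi-step checkout 32/95 = 33.7% → the multi-step checkout
Email: the guest checkout 854/1332 = 64.1%, the multi-step checkout 1121/1491 = 75.2% → the multi-step checkout
Overall: the guest checkout 869/1397 = 62.2%, the multi-step checkout 1153/1586 = 72.7% → the multi-step checkout
The multi-step checkout wins overall and in every traffic group — no reversal.

No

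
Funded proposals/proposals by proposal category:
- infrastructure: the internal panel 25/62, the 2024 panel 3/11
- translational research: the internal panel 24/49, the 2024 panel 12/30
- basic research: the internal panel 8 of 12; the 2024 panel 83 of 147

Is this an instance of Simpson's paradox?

Yes

Infrastructure: the internal panel 25/62 = 40.3%, the 2024 panel 3/11 = 27.3% → the internal panel
Translational research: the internal panel 24/49 = 49.0%, the 2024 panel 12/30 = 40.0% → the internal panel
Basic research: the internal panel 8/12 = 66.7%, the 2024 panel 83/147 = 56.5% → the internal panel
Overall: the internal panel 57/123 = 46.3%, the 2024 panel 98/188 = 52.1% → the 2024 panel
The internal panel wins each proposal group but the 2024 panel wins overall — the comparison reverses. The internal panel's proposals skew toward infrastructure, which has a lower base rate.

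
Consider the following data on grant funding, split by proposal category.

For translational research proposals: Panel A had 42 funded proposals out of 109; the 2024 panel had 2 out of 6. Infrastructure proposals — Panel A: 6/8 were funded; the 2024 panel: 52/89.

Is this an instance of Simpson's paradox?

Translational research: Panel A 42/109 = 38.5%, the 2024 panel 2/6 = 33.3% → Panel A
Infrastructure: Panel A 6/8 = 75.0%, the 2024 panel 52/89 = 58.4% → Panel A
Overall: Panel A 48/117 = 41.0%, the 2024 panel 54/95 = 56.8% → the 2024 panel
Panel A wins each proposal group but the 2024 panel wins overall — the comparison reverses. Panel A's proposals skew toward translational research, which has a lower base rate.

Yes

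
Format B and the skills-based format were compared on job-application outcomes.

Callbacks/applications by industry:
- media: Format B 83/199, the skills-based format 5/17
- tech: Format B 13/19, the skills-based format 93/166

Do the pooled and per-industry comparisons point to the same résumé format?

No

Media: Format B 83/199 = 41.7%, the skills-based format 5/17 = 29.4% → Format B
Tech: Format B 13/19 = 68.4%, the skills-based format 93/166 = 56.0% → Format B
Overall: Format B 96/218 = 44.0%, the skills-based format 98/183 = 53.6% → the skills-based format
Format B wins each industry group but the skills-based format wins overall — the comparison reverses. Format B's applications skew toward media, which has a lower base rate.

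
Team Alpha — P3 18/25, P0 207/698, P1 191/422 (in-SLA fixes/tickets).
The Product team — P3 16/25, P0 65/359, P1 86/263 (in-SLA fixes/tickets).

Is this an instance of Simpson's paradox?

P3: Team Alpha 18/25 = 72.0%, the Product team 16/25 = 64.0% → Team Alpha
P0: Team Alpha 207/698 = 29.7%, the Product team 65/359 = 18.1% → Team Alpha
P1: Team Alpha 191/422 = 45.3%, the Product team 86/263 = 32.7% → Team Alpha
Overall: Team Alpha 416/1145 = 36.3%, the Product team 167/647 = 25.8% → Team Alpha
Team Alpha wins overall and in every ticket group — no reversal.

No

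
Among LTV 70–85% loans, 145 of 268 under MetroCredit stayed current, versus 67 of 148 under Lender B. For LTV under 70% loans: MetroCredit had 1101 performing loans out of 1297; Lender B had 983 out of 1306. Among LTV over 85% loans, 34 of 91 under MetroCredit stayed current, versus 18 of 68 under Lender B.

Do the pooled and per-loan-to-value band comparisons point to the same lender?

LTV 70–85%: MetroCredit 145/268 = 54.1%, Lender B 67/148 = 45.3% → MetroCredit
LTV under 70%: MetroCredit 1101/1297 = 84.9%, Lender B 983/1306 = 75.3% → MetroCredit
LTV over 85%: MetroCredit 34/91 = 37.4%, Lender B 18/68 = 26.5% → MetroCredit
Overall: MetroCredit 1280/1656 = 77.3%, Lender B 1068/1522 = 70.2% → MetroCredit
MetroCredit wins overall and in every loan-to-value group — no reversal.

Yes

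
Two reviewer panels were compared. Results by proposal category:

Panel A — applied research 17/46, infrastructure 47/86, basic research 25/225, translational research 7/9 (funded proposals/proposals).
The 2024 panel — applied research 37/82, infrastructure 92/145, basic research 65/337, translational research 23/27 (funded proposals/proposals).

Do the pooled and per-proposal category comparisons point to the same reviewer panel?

Yes

Applied research: Panel A 17/46 = 37.0%, the 2024 panel 37/82 = 45.1% → the 2024 panel
Infrastructure: Panel A 47/86 = 54.7%, the 2024 panel 92/145 = 63.4% → the 2024 panel
Basic research: Panel A 25/225 = 11.1%, the 2024 panel 65/337 = 19.3% → the 2024 panel
Translational research: Panel A 7/9 = 77.8%, the 2024 panel 23/27 = 85.2% → the 2024 panel
Overall: Panel A 96/366 = 26.2%, the 2024 panel 217/591 = 36.7% → the 2024 panel
The 2024 panel wins overall and in every proposal group — no reversal.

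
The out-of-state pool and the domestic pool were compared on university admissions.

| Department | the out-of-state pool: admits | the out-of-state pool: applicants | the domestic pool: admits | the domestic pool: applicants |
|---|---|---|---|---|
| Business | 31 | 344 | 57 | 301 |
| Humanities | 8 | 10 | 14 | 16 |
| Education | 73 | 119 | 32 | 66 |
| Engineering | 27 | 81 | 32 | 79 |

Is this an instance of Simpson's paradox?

Business: the out-of-state pool 31/344 = 9.0%, the domestic pool 57/301 = 18.9% → the domestic pool
Humanities: the out-of-state pool 8/10 = 80.0%, the domestic pool 14/16 = 87.5% → the domestic pool
Education: the out-of-state pool 73/119 = 61.3%, the domestic pool 32/66 = 48.5% → the out-of-state pool
Engineering: the out-of-state pool 27/81 = 33.3%, the domestic pool 32/79 = 40.5% → the domestic pool
Overall: the out-of-state pool 139/554 = 25.1%, the domestic pool 135/462 = 29.2% → the domestic pool
Neither sweeps: the out-of-state pool wins 1 of 4 groups, the domestic pool wins 3. The domestic pool wins overall but not every group — no Simpson reversal.

No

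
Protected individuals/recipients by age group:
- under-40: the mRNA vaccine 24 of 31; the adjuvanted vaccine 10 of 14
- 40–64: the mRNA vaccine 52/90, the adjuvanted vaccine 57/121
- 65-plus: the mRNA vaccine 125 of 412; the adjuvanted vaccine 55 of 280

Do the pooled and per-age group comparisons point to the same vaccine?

Under-40: the mRNA vaccine 24/31 = 77.4%, the adjuvanted vaccine 10/14 = 71.4% → the mRNA vaccine
40–64: the mRNA vaccine 52/90 = 57.8%, the adjuvanted vaccine 57/121 = 47.1% → the mRNA vaccine
65-plus: the mRNA vaccine 125/412 = 30.3%, the adjuvanted vaccine 55/280 = 19.6% → the mRNA vaccine
Overall: the mRNA vaccine 201/533 = 37.7%, the adjuvanted vaccine 122/415 = 29.4% → the mRNA vaccine
The mRNA vaccine wins overall and in every age group — no reversal.

Yes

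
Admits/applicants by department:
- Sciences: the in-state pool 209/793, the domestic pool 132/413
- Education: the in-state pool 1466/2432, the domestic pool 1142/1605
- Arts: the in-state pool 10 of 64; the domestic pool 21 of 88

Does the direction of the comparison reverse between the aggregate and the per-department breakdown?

No

Sciences: the in-state pool 209/793 = 26.4%, the domestic pool 132/413 = 32.0% → the domestic pool
Education: the in-state pool 1466/2432 = 60.3%, the domestic pool 1142/1605 = 71.2% → the domestic pool
Arts: the in-state pool 10/64 = 15.6%, the domestic pool 21/88 = 23.9% → the domestic pool
Overall: the in-state pool 1685/3289 = 51.2%, the domestic pool 1295/2106 = 61.5% → the domestic pool
The domestic pool wins overall and in every department group — no reversal.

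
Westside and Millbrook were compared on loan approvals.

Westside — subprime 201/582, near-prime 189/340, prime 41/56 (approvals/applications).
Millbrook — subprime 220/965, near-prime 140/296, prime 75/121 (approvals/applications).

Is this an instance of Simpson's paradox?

No

Subprime: Westside 201/582 = 34.5%, Millbrook 220/965 = 22.8% → Westside
Near-prime: Westside 189/340 = 55.6%, Millbrook 140/296 = 47.3% → Westside
Prime: Westside 41/56 = 73.2%, Millbrook 75/121 = 62.0% → Westside
Overall: Westside 431/978 = 44.1%, Millbrook 435/1382 = 31.5% → Westside
Westside wins overall and in every credit group — no reversal.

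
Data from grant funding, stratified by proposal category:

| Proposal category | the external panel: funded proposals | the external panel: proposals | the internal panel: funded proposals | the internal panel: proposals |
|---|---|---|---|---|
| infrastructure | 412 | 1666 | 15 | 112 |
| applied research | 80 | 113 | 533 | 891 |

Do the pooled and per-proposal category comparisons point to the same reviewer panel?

Infrastructure: the external panel 412/1666 = 24.7%, the internal panel 15/112 = 13.4% → the external panel
Applied research: the external panel 80/113 = 70.8%, the internal panel 533/891 = 59.8% → the external panel
Overall: the external panel 492/1779 = 27.7%, the internal panel 548/1003 = 54.6% → the internal panel
The external panel wins each proposal group but the internal panel wins overall — the comparison reverses. The external panel's proposals skew toward infrastructure, which has a lower base rate.

No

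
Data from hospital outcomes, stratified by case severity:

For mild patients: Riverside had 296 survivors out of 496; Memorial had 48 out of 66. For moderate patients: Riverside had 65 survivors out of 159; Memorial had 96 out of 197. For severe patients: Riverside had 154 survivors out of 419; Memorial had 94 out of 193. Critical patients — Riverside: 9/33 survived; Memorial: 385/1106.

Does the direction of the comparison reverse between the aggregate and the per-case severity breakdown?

Mild: Riverside 296/496 = 59.7%, Memorial 48/66 = 72.7% → Memorial
Moderate: Riverside 65/159 = 40.9%, Memorial 96/197 = 48.7% → Memorial
Severe: Riverside 154/419 = 36.8%, Memorial 94/193 = 48.7% → Memorial
Critical: Riverside 9/33 = 27.3%, Memorial 385/1106 = 34.8% → Memorial
Overall: Riverside 524/1107 = 47.3%, Memorial 623/1562 = 39.9% → Riverside
Memorial wins each case group but Riverside wins overall — the comparison reverses. Memorial's patients skew toward critical, which has a lower base rate.

Yes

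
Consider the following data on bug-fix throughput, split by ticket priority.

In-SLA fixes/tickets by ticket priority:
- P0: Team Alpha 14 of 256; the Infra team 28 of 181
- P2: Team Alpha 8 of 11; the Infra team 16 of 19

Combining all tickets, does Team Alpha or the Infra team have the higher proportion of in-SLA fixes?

P0: Team Alpha 14/256 = 5.5%, the Infra team 28/181 = 15.5% → the Infra team
P2: Team Alpha 8/11 = 72.7%, the Infra team 16/19 = 84.2% → the Infra team
Overall: Team Alpha 22/267 = 8.2%, the Infra team 44/200 = 22.0% → the Infra team

the Infra team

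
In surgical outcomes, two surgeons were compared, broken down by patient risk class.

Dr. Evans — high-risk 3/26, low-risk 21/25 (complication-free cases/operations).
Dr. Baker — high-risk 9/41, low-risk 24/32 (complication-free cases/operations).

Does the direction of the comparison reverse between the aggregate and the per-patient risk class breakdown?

No

High-risk: Dr. Evans 3/26 = 11.5%, Dr. Baker 9/41 = 22.0% → Dr. Baker
Low-risk: Dr. Evans 21/25 = 84.0%, Dr. Baker 24/32 = 75.0% → Dr. Evans
Overall: Dr. Evans 24/51 = 47.1%, Dr. Baker 33/73 = 45.2% → Dr. Evans
Neither sweeps: Dr. Evans wins 1 of 2 groups, Dr. Baker wins 1. Dr. Evans wins overall but not every group — no Simpson reversal.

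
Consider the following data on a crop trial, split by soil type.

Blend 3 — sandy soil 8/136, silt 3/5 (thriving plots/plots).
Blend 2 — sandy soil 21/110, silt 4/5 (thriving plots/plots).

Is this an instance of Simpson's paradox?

Sandy soil: Blend 3 8/136 = 5.9%, Blend 2 21/110 = 19.1% → Blend 2
Silt: Blend 3 3/5 = 60.0%, Blend 2 4/5 = 80.0% → Blend 2
Overall: Blend 3 11/141 = 7.8%, Blend 2 25/115 = 21.7% → Blend 2
Blend 2 wins overall and in every soil group — no reversal.

No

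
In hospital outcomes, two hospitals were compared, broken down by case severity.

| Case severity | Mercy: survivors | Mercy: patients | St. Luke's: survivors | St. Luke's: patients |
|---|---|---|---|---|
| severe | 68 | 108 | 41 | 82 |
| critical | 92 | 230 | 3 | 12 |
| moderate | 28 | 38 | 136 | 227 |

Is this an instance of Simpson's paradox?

Severe: Mercy 68/108 = 63.0%, St. Luke's 41/82 = 50.0% → Mercy
Critical: Mercy 92/230 = 40.0%, St. Luke's 3/12 = 25.0% → Mercy
Moderate: Mercy 28/38 = 73.7%, St. Luke's 136/227 = 59.9% → Mercy
Overall: Mercy 188/376 = 50.0%, St. Luke's 180/321 = 56.1% → St. Luke's
Mercy wins each case group but St. Luke's wins overall — the comparison reverses. Mercy's patients skew toward critical, which has a lower base rate.

Yes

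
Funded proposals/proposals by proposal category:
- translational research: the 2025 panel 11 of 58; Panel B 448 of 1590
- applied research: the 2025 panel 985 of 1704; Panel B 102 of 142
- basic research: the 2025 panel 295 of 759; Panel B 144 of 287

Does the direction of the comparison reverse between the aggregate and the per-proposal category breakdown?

Translational research: the 2025 panel 11/58 = 19.0%, Panel B 448/1590 = 28.2% → Panel B
Applied research: the 2025 panel 985/1704 = 57.8%, Panel B 102/142 = 71.8% → Panel B
Basic research: the 2025 panel 295/759 = 38.9%, Panel B 144/287 = 50.2% → Panel B
Overall: the 2025 panel 1291/2521 = 51.2%, Panel B 694/2019 = 34.4% → the 2025 panel
Panel B wins each proposal group but the 2025 panel wins overall — the comparison reverses. Panel B's proposals skew toward translational research, which has a lower base rate.

Yes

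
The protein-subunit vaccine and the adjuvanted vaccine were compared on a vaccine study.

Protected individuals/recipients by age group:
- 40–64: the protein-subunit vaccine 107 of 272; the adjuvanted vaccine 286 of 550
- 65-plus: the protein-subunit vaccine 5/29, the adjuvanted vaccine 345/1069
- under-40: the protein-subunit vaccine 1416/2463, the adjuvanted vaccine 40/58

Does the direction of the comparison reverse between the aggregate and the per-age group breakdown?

Yes

40–64: the protein-subunit vaccine 107/272 = 39.3%, the adjuvanted vaccine 286/550 = 52.0% → the adjuvanted vaccine
65-plus: the protein-subunit vaccine 5/29 = 17.2%, the adjuvanted vaccine 345/1069 = 32.3% → the adjuvanted vaccine
Under-40: the protein-subunit vaccine 1416/2463 = 57.5%, the adjuvanted vaccine 40/58 = 69.0% → the adjuvanted vaccine
Overall: the protein-subunit vaccine 1528/2764 = 55.3%, the adjuvanted vaccine 671/1677 = 40.0% → the protein-subunit vaccine
The adjuvanted vaccine wins each age group but the protein-subunit vaccine wins overall — the comparison reverses. The adjuvanted vaccine's recipients skew toward 65-plus, which has a lower base rate.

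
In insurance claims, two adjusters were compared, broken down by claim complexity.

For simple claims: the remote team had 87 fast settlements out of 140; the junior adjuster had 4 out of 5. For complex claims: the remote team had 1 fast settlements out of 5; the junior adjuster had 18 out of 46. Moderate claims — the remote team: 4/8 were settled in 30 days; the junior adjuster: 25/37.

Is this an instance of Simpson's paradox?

Simple: the remote team 87/140 = 62.1%, the junior adjuster 4/5 = 80.0% → the junior adjuster
Complex: the remote team 1/5 = 20.0%, the junior adjuster 18/46 = 39.1% → the junior adjuster
Moderate: the remote team 4/8 = 50.0%, the junior adjuster 25/37 = 67.6% → the junior adjuster
Overall: the remote team 92/153 = 60.1%, the junior adjuster 47/88 = 53.4% → the remote team
The junior adjuster wins each claim group but the remote team wins overall — the comparison reverses. The junior adjuster's claims skew toward complex, which has a lower base rate.

Yes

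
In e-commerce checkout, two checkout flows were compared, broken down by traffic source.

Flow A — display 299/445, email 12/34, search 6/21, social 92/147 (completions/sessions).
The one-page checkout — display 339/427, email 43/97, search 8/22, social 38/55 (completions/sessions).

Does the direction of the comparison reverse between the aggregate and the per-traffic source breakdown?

Display: Flow A 299/445 = 67.2%, the one-page checkout 339/427 = 79.4% → the one-page checkout
Email: Flow A 12/34 = 35.3%, the one-page checkout 43/97 = 44.3% → the one-page checkout
Search: Flow A 6/21 = 28.6%, the one-page checkout 8/22 = 36.4% → the one-page checkout
Social: Flow A 92/147 = 62.6%, the one-page checkout 38/55 = 69.1% → the one-page checkout
Overall: Flow A 409/647 = 63.2%, the one-page checkout 428/601 = 71.2% → the one-page checkout
The one-page checkout wins overall and in every traffic group — no reversal.

No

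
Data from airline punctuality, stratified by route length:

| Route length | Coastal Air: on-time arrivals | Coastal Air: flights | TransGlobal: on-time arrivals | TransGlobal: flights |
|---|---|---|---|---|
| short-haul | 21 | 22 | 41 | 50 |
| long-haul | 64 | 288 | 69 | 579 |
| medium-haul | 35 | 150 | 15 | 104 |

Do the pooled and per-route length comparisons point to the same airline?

Short-haul: Coastal Air 21/22 = 95.5%, TransGlobal 41/50 = 82.0% → Coastal Air
Long-haul: Coastal Air 64/288 = 22.2%, TransGlobal 69/579 = 11.9% → Coastal Air
Medium-haul: Coastal Air 35/150 = 23.3%, TransGlobal 15/104 = 14.4% → Coastal Air
Overall: Coastal Air 120/460 = 26.1%, TransGlobal 125/733 = 17.1% → Coastal Air
Coastal Air wins overall and in every route group — no reversal.

Yes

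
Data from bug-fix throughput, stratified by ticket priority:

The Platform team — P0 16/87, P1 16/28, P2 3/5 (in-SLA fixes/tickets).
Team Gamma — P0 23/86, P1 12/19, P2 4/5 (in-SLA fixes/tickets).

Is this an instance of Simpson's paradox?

P0: the Platform team 16/87 = 18.4%, Team Gamma 23/86 = 26.7% → Team Gamma
P1: the Platform team 16/28 = 57.1%, Team Gamma 12/19 = 63.2% → Team Gamma
P2: the Platform team 3/5 = 60.0%, Team Gamma 4/5 = 80.0% → Team Gamma
Overall: the Platform team 35/120 = 29.2%, Team Gamma 39/110 = 35.5% → Team Gamma
Team Gamma wins overall and in every ticket group — no reversal.

No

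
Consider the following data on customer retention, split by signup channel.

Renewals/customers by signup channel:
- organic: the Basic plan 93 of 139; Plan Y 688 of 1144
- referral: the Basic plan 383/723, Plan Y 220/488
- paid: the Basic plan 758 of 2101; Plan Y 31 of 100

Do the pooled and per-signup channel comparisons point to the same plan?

Organic: the Basic plan 93/139 = 66.9%, Plan Y 688/1144 = 60.1% → the Basic plan
Referral: the Basic plan 383/723 = 53.0%, Plan Y 220/488 = 45.1% → the Basic plan
Paid: the Basic plan 758/2101 = 36.1%, Plan Y 31/100 = 31.0% → the Basic plan
Overall: the Basic plan 1234/2963 = 41.6%, Plan Y 939/1732 = 54.2% → Plan Y
The Basic plan wins each signup group but Plan Y wins overall — the comparison reverses. The Basic plan's customers skew toward paid, which has a lower base rate.

No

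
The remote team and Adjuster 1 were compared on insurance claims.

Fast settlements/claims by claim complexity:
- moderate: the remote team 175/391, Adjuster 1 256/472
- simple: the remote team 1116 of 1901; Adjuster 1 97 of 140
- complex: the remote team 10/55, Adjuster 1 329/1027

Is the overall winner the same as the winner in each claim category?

No

Moderate: the remote team 175/391 = 44.8%, Adjuster 1 256/472 = 54.2% → Adjuster 1
Simple: the remote team 1116/1901 = 58.7%, Adjuster 1 97/140 = 69.3% → Adjuster 1
Complex: the remote team 10/55 = 18.2%, Adjuster 1 329/1027 = 32.0% → Adjuster 1
Overall: the remote team 1301/2347 = 55.4%, Adjuster 1 682/1639 = 41.6% → the remote team
Adjuster 1 wins each claim group but the remote team wins overall — the comparison reverses. Adjuster 1's claims skew toward complex, which has a lower base rate.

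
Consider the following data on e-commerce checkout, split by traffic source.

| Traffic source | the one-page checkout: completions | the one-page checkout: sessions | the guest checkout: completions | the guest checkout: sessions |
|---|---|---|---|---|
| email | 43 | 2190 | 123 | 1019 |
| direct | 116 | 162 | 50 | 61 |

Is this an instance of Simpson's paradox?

No

Email: the one-page checkout 43/2190 = 2.0%, the guest checkout 123/1019 = 12.1% → the guest checkout
Direct: the one-page checkout 116/162 = 71.6%, the guest checkout 50/61 = 82.0% → the guest checkout
Overall: the one-page checkout 159/2352 = 6.8%, the guest checkout 173/1080 = 16.0% → the guest checkout
The guest checkout wins overall and in every traffic group — no reversal.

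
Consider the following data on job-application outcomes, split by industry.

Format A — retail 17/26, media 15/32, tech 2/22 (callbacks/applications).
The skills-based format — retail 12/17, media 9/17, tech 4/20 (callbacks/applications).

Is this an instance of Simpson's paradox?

No

Retail: Format A 17/26 = 65.4%, the skills-based format 12/17 = 70.6% → the skills-based format
Media: Format A 15/32 = 46.9%, the skills-based format 9/17 = 52.9% → the skills-based format
Tech: Format A 2/22 = 9.1%, the skills-based format 4/20 = 20.0% → the skills-based format
Overall: Format A 34/80 = 42.5%, the skills-based format 25/54 = 46.3% → the skills-based format
The skills-based format wins overall and in every industry group — no reversal.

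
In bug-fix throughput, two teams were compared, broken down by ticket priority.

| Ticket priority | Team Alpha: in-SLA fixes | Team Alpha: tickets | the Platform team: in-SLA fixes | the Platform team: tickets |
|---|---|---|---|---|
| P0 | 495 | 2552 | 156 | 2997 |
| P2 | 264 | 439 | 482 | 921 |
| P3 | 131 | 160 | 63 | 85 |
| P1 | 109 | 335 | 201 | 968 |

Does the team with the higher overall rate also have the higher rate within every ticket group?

Yes

P0: Team Alpha 495/2552 = 19.4%, the Platform team 156/2997 = 5.2% → Team Alpha
P2: Team Alpha 264/439 = 60.1%, the Platform team 482/921 = 52.3% → Team Alpha
P3: Team Alpha 131/160 = 81.9%, the Platform team 63/85 = 74.1% → Team Alpha
P1: Team Alpha 109/335 = 32.5%, the Platform team 201/968 = 20.8% → Team Alpha
Overall: Team Alpha 999/3486 = 28.7%, the Platform team 902/4971 = 18.1% → Team Alpha
Team Alpha wins overall and in every ticket group — no reversal.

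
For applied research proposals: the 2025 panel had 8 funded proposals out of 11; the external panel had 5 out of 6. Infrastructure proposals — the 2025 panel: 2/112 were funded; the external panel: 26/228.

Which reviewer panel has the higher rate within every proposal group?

Applied research: the 2025 panel 8/11 = 72.7%, the external panel 5/6 = 83.3% → the external panel
Infrastructure: the 2025 panel 2/112 = 1.8%, the external panel 26/228 = 11.4% → the external panel
The external panel has the higher rate in both groups.

the external panel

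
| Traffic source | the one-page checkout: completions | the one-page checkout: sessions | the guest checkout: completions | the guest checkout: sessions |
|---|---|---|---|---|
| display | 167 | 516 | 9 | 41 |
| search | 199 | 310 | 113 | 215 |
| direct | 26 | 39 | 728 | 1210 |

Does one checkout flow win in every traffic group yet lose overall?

Yes

Display: the one-page checkout 167/516 = 32.4%, the guest checkout 9/41 = 22.0% → the one-page checkout
Search: the one-page checkout 199/310 = 64.2%, the guest checkout 113/215 = 52.6% → the one-page checkout
Direct: the one-page checkout 26/39 = 66.7%, the guest checkout 728/1210 = 60.2% → the one-page checkout
Overall: the one-page checkout 392/865 = 45.3%, the guest checkout 850/1466 = 58.0% → the guest checkout
The one-page checkout wins each traffic group but the guest checkout wins overall — the comparison reverses. The one-page checkout's sessions skew toward display, which has a lower base rate.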